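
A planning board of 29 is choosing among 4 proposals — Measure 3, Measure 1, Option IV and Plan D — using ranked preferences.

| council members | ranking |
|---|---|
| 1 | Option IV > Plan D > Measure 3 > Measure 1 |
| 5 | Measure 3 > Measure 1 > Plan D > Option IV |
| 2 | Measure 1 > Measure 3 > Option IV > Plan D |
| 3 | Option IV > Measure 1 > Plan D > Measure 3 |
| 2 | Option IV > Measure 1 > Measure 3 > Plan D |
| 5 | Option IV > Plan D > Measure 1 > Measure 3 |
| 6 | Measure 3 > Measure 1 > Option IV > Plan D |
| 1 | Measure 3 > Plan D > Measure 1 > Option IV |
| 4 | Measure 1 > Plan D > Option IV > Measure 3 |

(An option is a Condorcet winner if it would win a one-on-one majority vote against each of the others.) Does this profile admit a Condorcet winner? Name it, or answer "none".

Head-to-head results (29 council members):
Measure 3 vs Measure 1: Measure 3 is ranked higher on 1+5+6+1 = 13 ballots, Measure 1 on 16. Measure 1 wins 16–13.
Measure 3 vs Option IV: 5+2+6+1 = 14 for Measure 3, 15 for Option IV — Option IV by 15–14.
Measure 3–Plan D: Measure 3 16–13.
Measure 1 vs Option IV: Measure 1 wins 18–11.
Measure 1 vs Plan D: Measure 1, 22–7.
Option IV vs Plan D: 1+2+3+2+5+6 = 19 for Option IV, 10 for Plan D — Option IV by 19–10.
Measure 1 wins every pairwise contest, so Measure 1 is the Condorcet winner.

Measure 1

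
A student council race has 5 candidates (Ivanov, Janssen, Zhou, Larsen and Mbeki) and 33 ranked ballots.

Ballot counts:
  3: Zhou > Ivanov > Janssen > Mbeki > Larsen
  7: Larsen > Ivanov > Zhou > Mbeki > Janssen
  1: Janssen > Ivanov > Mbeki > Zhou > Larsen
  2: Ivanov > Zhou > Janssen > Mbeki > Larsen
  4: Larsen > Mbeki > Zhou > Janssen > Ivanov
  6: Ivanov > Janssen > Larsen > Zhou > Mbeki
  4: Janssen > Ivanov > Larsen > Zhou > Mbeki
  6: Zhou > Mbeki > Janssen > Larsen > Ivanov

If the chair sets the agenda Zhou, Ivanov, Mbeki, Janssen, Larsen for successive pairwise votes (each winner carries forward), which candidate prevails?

Round 1: Zhou vs Ivanov — 13–20, Ivanov advances.
Round 2: Ivanov vs Mbeki — 23–10, Ivanov advances.
Round 3: Ivanov vs Janssen — 18–15, Ivanov advances.
Round 4: Ivanov vs Larsen — 16–17, Larsen advances.
The agenda winner is Larsen.

Larsen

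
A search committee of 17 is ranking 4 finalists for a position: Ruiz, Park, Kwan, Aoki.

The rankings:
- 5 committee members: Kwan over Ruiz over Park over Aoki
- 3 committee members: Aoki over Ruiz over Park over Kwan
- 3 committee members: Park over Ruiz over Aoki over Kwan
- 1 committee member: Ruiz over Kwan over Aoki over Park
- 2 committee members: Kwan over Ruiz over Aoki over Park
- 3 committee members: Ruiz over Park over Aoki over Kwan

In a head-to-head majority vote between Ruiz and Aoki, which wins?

Ruiz

Ballots ranking Ruiz above Aoki: 5 + 3 + 1 + 2 + 3 = 14.
Ballots ranking Aoki above Ruiz: 17 − 14 = 3.
Ruiz wins the head-to-head 14–3.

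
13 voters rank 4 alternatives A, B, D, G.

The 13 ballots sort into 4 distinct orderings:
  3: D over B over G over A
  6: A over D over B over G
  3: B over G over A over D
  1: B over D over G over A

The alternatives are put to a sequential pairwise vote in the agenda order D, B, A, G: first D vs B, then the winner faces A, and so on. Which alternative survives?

Round 1: D vs B — 9–4, D advances.
Round 2: D vs A — 4–9, A advances.
Round 3: A vs G — 6–7, G advances.
The agenda winner is G.

G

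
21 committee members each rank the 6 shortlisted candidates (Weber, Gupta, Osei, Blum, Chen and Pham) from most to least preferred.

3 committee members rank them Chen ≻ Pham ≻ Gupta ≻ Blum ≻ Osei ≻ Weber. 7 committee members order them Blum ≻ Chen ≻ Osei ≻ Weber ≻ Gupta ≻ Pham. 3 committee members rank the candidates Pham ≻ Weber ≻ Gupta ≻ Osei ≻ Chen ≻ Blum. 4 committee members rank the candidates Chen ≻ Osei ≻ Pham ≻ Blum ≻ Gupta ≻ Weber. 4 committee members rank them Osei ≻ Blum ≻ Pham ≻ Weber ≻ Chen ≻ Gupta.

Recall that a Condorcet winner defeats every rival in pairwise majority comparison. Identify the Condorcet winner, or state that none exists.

Pairwise majorities:
Weber–Gupta: Weber 14–7.
Weber–Osei: Osei 18–3.
Weber–Blum: Blum 18–3.
Weber–Chen: Chen 14–7.
Weber vs Pham: Pham, 14–7.
Gupta vs Osei: Osei wins 15–6.
Gupta vs Blum: Blum wins 15–6.
Gupta–Chen: Chen 18–3.
Gupta–Pham: Pham 14–7.
Osei vs Blum: Osei wins 11–10.
Osei vs Chen: Chen wins 14–7.
Osei vs Pham: Osei wins 15–6.
Blum–Chen: Blum 11–10.
Blum vs Pham: Blum, 11–10.
Chen–Pham: Chen 14–7.
No candidate is unbeaten: Weber loses to Osei; Gupta loses to Weber; Osei loses to Chen; Blum loses to Osei; Chen loses to Blum; Pham loses to Osei. In particular Osei beats Blum beats Chen beats Osei is a majority cycle — no Condorcet winner exists.

none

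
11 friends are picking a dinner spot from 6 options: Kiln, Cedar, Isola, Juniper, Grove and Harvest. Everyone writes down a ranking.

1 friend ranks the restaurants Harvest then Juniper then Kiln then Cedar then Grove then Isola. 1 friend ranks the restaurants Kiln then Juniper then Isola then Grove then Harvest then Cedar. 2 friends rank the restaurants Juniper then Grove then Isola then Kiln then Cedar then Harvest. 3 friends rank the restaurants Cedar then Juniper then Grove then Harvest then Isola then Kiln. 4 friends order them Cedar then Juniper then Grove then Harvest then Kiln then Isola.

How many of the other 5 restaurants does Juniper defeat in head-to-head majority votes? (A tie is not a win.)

Juniper against each rival (11 friends):
Juniper vs Kiln: Juniper, 10–1.
Juniper vs Cedar: 1+1+2 = 4 for Juniper, 7 for Cedar — Cedar by 7–4.
Juniper–Isola: Juniper 11–0.
Juniper vs Grove: 1+1+2+3+4 = 11 for Juniper, 0 for Grove — Juniper by 11–0.
Juniper vs Harvest: Juniper wins 10–1.
Juniper beats Kiln, Isola, Grove, Harvest; loses to Cedar — 4 pairwise wins.

4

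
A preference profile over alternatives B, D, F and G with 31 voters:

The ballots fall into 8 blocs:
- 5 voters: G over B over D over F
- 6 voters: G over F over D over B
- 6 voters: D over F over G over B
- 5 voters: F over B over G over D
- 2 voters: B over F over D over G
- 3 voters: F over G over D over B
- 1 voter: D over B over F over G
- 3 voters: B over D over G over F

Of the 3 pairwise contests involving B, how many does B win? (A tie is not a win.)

B against each rival (31 voters):
B vs D: 15 to 16, D.
B–F: F 20–11.
B vs G: G, 20–11.
B beats no one; loses to D, F, G — 0 pairwise wins.

0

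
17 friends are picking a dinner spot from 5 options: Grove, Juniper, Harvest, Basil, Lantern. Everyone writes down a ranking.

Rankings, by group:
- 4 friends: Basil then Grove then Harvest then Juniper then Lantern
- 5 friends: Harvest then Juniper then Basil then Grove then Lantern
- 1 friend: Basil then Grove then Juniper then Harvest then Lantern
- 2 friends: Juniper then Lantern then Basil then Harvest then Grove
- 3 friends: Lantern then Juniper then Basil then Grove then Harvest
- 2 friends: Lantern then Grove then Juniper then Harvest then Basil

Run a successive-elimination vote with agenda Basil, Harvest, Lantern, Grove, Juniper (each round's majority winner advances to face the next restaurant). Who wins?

Juniper

Round 1: Basil vs Harvest — 10–7, Basil advances.
Round 2: Basil vs Lantern — 10–7, Basil advances.
Round 3: Basil vs Grove — 15–2, Basil advances.
Round 4: Basil vs Juniper — 5–12, Juniper advances.
Juniper survives the agenda.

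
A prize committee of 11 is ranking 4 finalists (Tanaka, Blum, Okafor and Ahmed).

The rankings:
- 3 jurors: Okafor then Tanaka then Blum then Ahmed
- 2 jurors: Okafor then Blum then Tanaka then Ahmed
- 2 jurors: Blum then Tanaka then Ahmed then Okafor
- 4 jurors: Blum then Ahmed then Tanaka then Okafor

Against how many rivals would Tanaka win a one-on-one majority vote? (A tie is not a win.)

Tanaka against each rival (11 jurors):
Tanaka vs Blum: Tanaka is ranked higher on 3 ballots, Blum on 8. Blum wins 8–3.
Tanaka–Okafor: Tanaka 6–5.
Tanaka vs Ahmed: 7 to 4, Tanaka.
Tanaka beats Okafor, Ahmed; loses to Blum — 2 pairwise wins.

2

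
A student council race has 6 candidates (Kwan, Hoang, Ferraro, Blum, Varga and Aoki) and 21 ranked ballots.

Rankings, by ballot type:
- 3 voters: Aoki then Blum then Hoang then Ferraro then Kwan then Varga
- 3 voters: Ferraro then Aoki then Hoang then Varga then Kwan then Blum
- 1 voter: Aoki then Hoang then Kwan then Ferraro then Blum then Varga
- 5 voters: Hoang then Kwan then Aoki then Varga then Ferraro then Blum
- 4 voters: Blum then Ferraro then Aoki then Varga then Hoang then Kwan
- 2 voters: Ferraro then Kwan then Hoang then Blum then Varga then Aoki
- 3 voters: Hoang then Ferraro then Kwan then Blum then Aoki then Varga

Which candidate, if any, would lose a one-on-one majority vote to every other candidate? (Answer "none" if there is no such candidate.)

Pairwise majorities:
Kwan vs Hoang: 2 for Kwan, 19 for Hoang — Hoang by 19–2.
Kwan–Ferraro: Ferraro 15–6.
Kwan vs Blum: Kwan wins 14–7.
Kwan vs Varga: Kwan, 14–7.
Kwan vs Aoki: 10 to 11, Aoki.
Hoang–Ferraro: Hoang 12–9.
Hoang vs Blum: 14 to 7, Hoang.
Hoang vs Varga: 17 to 4, Hoang.
Hoang vs Aoki: 5+2+3 = 10 for Hoang, 11 for Aoki — Aoki by 11–10.
Ferraro vs Blum: Ferraro wins 14–7.
Ferraro–Varga: Ferraro 16–5.
Ferraro vs Aoki: 12 to 9, Ferraro.
Blum–Varga: Blum 13–8.
Blum vs Aoki: Blum is ranked higher on 4+2+3 = 9 ballots, Aoki on 12. Aoki wins 12–9.
Varga vs Aoki: Varga is ranked higher on 2 ballots, Aoki on 19. Aoki wins 19–2.
Only Varga has no wins; Varga is the Condorcet loser.

Varga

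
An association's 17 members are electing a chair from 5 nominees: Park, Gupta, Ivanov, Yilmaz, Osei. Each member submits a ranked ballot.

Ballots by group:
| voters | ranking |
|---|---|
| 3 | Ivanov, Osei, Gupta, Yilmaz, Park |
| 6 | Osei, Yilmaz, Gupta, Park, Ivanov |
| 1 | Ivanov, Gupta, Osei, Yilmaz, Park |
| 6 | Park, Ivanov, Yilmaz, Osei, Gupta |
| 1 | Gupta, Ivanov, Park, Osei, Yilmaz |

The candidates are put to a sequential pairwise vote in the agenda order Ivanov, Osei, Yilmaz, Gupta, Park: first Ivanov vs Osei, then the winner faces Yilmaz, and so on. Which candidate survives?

Park

Round 1: Ivanov vs Osei — 11–6, Ivanov advances.
Round 2: Ivanov vs Yilmaz — 11–6, Ivanov advances.
Round 3: Ivanov vs Gupta — 10–7, Ivanov advances.
Round 4: Ivanov vs Park — 5–12, Park advances.
The agenda winner is Park.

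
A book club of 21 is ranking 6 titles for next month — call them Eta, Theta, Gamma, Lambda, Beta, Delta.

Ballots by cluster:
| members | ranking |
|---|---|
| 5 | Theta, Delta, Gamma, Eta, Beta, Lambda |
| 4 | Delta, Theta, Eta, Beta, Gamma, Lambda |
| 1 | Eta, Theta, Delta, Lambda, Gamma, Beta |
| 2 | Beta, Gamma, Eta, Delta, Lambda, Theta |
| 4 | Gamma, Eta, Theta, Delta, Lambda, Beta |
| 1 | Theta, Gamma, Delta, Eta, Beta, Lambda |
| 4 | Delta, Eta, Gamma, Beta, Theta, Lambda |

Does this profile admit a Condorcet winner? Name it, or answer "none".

none

Pairwise majorities:
Eta vs Theta: Eta preferred on 1+2+4+4 = 11 ballots; Eta wins 11–10.
Eta vs Gamma: 4+1+4 = 9 for Eta, 12 for Gamma — Gamma by 12–9.
Eta vs Lambda: Eta is ranked higher on 21 ballots, Lambda on 0. Eta wins 21–0.
Eta vs Beta: 19 to 2, Eta.
Eta vs Delta: Eta is ranked higher on 1+2+4 = 7 ballots, Delta on 14. Delta wins 14–7.
Theta vs Gamma: 11 to 10, Theta.
Theta vs Lambda: Theta preferred on 5+4+1+4+1+4 = 19 ballots; Theta wins 19–2.
Theta vs Beta: Theta is ranked higher on 5+4+1+4+1 = 15 ballots, Beta on 6. Theta wins 15–6.
Theta vs Delta: Theta is ranked higher on 5+1+4+1 = 11 ballots, Delta on 10. Theta wins 11–10.
Gamma vs Lambda: 5+4+2+4+1+4 = 20 for Gamma, 1 for Lambda — Gamma by 20–1.
Gamma vs Beta: 5+1+4+1+4 = 15 for Gamma, 6 for Beta — Gamma by 15–6.
Gamma vs Delta: Gamma is ranked higher on 2+4+1 = 7 ballots, Delta on 14. Delta wins 14–7.
Lambda vs Beta: 5 to 16, Beta.
Lambda vs Delta: Lambda preferred on 0 ballots; Delta wins 21–0.
Beta vs Delta: 2 to 19, Delta.
Each book drops at least one matchup (Eta loses to Gamma; Theta loses to Eta; Gamma loses to Theta; Lambda loses to Eta; Beta loses to Eta; Delta loses to Theta); the cycle Eta beats Theta beats Gamma beats Eta rules out a Condorcet winner.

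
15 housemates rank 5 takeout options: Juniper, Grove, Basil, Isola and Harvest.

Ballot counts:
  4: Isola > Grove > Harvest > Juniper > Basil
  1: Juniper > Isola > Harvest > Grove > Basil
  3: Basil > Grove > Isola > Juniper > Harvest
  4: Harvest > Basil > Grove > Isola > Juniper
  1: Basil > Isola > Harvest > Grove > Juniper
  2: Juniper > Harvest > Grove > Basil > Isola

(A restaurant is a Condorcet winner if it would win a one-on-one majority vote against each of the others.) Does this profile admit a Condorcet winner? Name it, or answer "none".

none

Head-to-head results (15 friends):
Juniper vs Grove: Grove, 12–3.
Juniper vs Basil: Basil wins 8–7.
Juniper vs Isola: Isola wins 12–3.
Juniper–Harvest: Harvest 9–6.
Grove–Basil: Basil 8–7.
Grove vs Isola: Grove wins 9–6.
Grove vs Harvest: Harvest wins 8–7.
Basil vs Isola: Basil wins 10–5.
Basil–Harvest: Harvest 11–4.
Isola–Harvest: Isola 9–6.
Every restaurant loses at least once (Juniper loses to Grove; Grove loses to Basil; Basil loses to Harvest; Isola loses to Grove; Harvest loses to Isola). The majority relation contains the cycle Grove → Isola → Harvest → Grove, so there is no Condorcet winner.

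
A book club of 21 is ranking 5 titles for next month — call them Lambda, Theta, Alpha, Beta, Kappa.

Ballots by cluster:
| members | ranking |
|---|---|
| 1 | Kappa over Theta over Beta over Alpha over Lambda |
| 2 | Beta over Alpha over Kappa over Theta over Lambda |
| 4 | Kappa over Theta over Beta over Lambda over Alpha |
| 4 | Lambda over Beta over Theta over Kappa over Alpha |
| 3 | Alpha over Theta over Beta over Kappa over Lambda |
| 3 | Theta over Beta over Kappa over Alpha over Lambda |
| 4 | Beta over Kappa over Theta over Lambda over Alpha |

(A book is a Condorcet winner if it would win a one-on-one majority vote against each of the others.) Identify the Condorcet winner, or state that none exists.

none

Pairwise majorities:
Lambda vs Theta: Theta, 17–4.
Lambda vs Alpha: 12 to 9, Lambda.
Lambda vs Beta: 4 for Lambda, 17 for Beta — Beta by 17–4.
Lambda vs Kappa: Kappa, 17–4.
Theta vs Alpha: Theta wins 16–5.
Theta vs Beta: Theta preferred on 1+4+3+3 = 11 ballots; Theta wins 11–10.
Theta vs Kappa: Theta preferred on 4+3+3 = 10 ballots; Kappa wins 11–10.
Alpha vs Beta: Alpha is ranked higher on 3 ballots, Beta on 18. Beta wins 18–3.
Alpha–Kappa: Kappa 16–5.
Beta vs Kappa: Beta is ranked higher on 2+4+3+3+4 = 16 ballots, Kappa on 5. Beta wins 16–5.
No book is unbeaten: Lambda loses to Theta; Theta loses to Kappa; Alpha loses to Lambda; Beta loses to Theta; Kappa loses to Beta. In particular Theta > Beta > Kappa > Theta is a majority cycle — no Condorcet winner exists.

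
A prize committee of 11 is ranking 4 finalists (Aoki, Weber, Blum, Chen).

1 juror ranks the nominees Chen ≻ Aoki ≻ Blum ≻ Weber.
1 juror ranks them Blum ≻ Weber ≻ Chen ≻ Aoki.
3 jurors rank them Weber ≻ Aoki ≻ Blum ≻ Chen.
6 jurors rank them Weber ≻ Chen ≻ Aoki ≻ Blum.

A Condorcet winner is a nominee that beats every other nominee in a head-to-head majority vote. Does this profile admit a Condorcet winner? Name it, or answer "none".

Weber

Head-to-head results (11 jurors):
Aoki vs Weber: Aoki preferred on 1 ballot; Weber wins 10–1.
Aoki vs Blum: Aoki is ranked higher on 1+3+6 = 10 ballots, Blum on 1. Aoki wins 10–1.
Aoki vs Chen: Aoki is ranked higher on 3 ballots, Chen on 8. Chen wins 8–3.
Weber vs Blum: 3+6 = 9 for Weber, 2 for Blum — Weber by 9–2.
Weber vs Chen: Weber preferred on 1+3+6 = 10 ballots; Weber wins 10–1.
Blum vs Chen: 4 to 7, Chen.
Only Weber has no losses; Weber is the Condorcet winner.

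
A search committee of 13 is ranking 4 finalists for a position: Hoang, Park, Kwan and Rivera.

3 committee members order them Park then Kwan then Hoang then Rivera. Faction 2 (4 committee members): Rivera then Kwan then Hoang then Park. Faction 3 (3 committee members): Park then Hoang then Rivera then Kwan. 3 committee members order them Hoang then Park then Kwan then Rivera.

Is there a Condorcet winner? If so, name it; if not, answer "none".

Head-to-head results (13 committee members):
Hoang vs Park: Hoang wins 7–6.
Hoang vs Kwan: 6 to 7, Kwan.
Hoang vs Rivera: Hoang wins 9–4.
Park vs Kwan: 9 to 4, Park.
Park vs Rivera: 3+3+3 = 9 for Park, 4 for Rivera — Park by 9–4.
Kwan vs Rivera: Kwan preferred on 3+3 = 6 ballots; Rivera wins 7–6.
No candidate is unbeaten: Hoang loses to Kwan; Park loses to Hoang; Kwan loses to Park; Rivera loses to Hoang. In particular Hoang > Park > Kwan > Hoang is a majority cycle — no Condorcet winner exists.

none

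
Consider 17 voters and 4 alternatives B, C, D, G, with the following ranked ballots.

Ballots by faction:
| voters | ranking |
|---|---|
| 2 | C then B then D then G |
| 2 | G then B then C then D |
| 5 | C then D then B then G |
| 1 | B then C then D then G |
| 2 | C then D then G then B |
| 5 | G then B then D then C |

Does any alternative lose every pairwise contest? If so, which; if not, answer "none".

Head-to-head results (17 voters):
B–C: C 9–8.
B vs D: B, 10–7.
B vs G: B preferred on 2+5+1 = 8 ballots; G wins 9–8.
C vs D: 12 to 5, C.
C vs G: C, 10–7.
D vs G: D is ranked higher on 2+5+1+2 = 10 ballots, G on 7. D wins 10–7.
No alternative is winless: B beats D; C beats B; D beats G; G beats B. There is no Condorcet loser.

none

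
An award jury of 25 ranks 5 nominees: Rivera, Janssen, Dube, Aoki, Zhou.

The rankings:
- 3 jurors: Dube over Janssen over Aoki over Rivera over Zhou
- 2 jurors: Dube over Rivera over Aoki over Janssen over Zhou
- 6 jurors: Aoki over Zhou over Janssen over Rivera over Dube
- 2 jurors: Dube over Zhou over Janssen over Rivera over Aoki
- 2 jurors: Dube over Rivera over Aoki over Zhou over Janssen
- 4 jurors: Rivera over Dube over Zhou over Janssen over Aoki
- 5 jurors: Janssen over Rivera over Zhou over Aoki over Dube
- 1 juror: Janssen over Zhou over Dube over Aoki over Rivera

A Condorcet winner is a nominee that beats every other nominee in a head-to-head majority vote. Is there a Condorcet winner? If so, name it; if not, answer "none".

none

Head-to-head results (25 jurors):
Rivera–Janssen: Janssen 17–8.
Rivera–Dube: Rivera 15–10.
Rivera–Aoki: Rivera 15–10.
Rivera vs Zhou: Rivera, 16–9.
Janssen–Dube: Dube 13–12.
Janssen vs Aoki: Janssen, 15–10.
Janssen vs Zhou: Zhou wins 14–11.
Dube vs Aoki: Dube, 14–11.
Dube–Zhou: Dube 13–12.
Aoki–Zhou: Aoki 13–12.
No nominee is unbeaten: Rivera loses to Janssen; Janssen loses to Dube; Dube loses to Rivera; Aoki loses to Rivera; Zhou loses to Rivera. In particular Rivera → Dube → Janssen → Rivera is a majority cycle — no Condorcet winner exists.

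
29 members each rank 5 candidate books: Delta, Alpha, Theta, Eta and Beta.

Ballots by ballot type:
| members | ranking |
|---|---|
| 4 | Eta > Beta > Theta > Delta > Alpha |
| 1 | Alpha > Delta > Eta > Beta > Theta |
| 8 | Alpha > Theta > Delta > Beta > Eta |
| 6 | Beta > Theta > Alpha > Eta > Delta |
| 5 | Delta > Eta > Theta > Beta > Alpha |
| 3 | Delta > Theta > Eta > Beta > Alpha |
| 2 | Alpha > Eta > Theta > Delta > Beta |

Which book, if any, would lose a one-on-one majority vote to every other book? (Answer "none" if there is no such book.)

Pairwise majorities:
Delta vs Alpha: 4+5+3 = 12 for Delta, 17 for Alpha — Alpha by 17–12.
Delta vs Theta: 1+5+3 = 9 for Delta, 20 for Theta — Theta by 20–9.
Delta vs Eta: 17 to 12, Delta.
Delta vs Beta: 19 to 10, Delta.
Alpha vs Theta: Theta wins 18–11.
Alpha vs Eta: Alpha wins 17–12.
Alpha–Beta: Beta 18–11.
Theta vs Eta: Theta, 17–12.
Theta vs Beta: Theta is ranked higher on 8+5+3+2 = 18 ballots, Beta on 11. Theta wins 18–11.
Eta vs Beta: Eta, 15–14.
No book is winless: Delta beats Eta; Alpha beats Delta; Theta beats Delta; Eta beats Beta; Beta beats Alpha. There is no Condorcet loser.

none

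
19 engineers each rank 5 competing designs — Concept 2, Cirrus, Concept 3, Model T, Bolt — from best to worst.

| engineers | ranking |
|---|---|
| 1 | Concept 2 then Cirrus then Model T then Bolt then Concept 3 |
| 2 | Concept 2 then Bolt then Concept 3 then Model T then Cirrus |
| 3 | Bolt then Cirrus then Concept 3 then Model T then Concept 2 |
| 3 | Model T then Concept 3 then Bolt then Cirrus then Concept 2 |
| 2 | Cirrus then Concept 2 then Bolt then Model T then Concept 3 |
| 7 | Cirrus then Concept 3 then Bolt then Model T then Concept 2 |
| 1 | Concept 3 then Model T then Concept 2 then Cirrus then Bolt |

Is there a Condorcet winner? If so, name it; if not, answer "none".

Head-to-head results (19 engineers):
Concept 2–Cirrus: Cirrus 15–4.
Concept 2 vs Concept 3: Concept 3 wins 14–5.
Concept 2 vs Model T: Model T wins 14–5.
Concept 2 vs Bolt: Concept 2 preferred on 1+2+2+1 = 6 ballots; Bolt wins 13–6.
Cirrus–Concept 3: Cirrus 13–6.
Cirrus vs Model T: 13 to 6, Cirrus.
Cirrus vs Bolt: Cirrus wins 11–8.
Concept 3 vs Model T: Concept 3, 13–6.
Concept 3 vs Bolt: Concept 3, 11–8.
Model T–Bolt: Bolt 14–5.
Cirrus wins every pairwise contest, so Cirrus is the Condorcet winner.

Cirrus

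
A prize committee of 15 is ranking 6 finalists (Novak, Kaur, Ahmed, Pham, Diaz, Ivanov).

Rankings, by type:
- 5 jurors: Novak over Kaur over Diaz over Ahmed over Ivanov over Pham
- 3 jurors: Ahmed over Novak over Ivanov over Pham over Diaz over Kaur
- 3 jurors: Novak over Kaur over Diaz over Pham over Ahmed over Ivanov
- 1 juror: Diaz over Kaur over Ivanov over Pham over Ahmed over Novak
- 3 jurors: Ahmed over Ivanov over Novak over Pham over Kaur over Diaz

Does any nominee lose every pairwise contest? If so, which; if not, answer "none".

Head-to-head results (15 jurors):
Novak vs Kaur: 14 to 1, Novak.
Novak vs Ahmed: 8 to 7, Novak.
Novak vs Pham: Novak preferred on 5+3+3+3 = 14 ballots; Novak wins 14–1.
Novak vs Diaz: Novak, 14–1.
Novak vs Ivanov: Novak, 11–4.
Kaur vs Ahmed: Kaur is ranked higher on 5+3+1 = 9 ballots, Ahmed on 6. Kaur wins 9–6.
Kaur vs Pham: 5+3+1 = 9 for Kaur, 6 for Pham — Kaur by 9–6.
Kaur vs Diaz: 11 to 4, Kaur.
Kaur vs Ivanov: 9 to 6, Kaur.
Ahmed vs Pham: Ahmed preferred on 5+3+3 = 11 ballots; Ahmed wins 11–4.
Ahmed–Diaz: Diaz 9–6.
Ahmed–Ivanov: Ahmed 14–1.
Pham vs Diaz: 6 to 9, Diaz.
Pham–Ivanov: Ivanov 12–3.
Diaz vs Ivanov: Diaz is ranked higher on 5+3+1 = 9 ballots, Ivanov on 6. Diaz wins 9–6.
Only Pham has no wins; Pham is the Condorcet loser.

Pham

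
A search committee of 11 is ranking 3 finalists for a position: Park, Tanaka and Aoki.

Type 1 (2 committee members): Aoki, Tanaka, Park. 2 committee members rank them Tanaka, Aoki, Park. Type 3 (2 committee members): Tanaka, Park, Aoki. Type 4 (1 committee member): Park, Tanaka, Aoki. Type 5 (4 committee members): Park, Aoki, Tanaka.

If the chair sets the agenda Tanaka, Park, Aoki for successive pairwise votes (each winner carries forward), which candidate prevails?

Round 1: Tanaka vs Park — 6–5, Tanaka advances.
Round 2: Tanaka vs Aoki — 5–6, Aoki advances.
Aoki survives the agenda.

Aoki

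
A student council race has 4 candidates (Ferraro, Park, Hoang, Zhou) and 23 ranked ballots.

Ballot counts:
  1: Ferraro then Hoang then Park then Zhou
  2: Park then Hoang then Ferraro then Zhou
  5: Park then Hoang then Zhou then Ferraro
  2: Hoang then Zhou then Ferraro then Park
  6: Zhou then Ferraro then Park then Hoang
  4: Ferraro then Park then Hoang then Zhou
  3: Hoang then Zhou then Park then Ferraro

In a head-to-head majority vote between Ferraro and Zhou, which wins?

Ballots ranking Ferraro above Zhou: 1 + 2 + 4 = 7.
Ballots ranking Zhou above Ferraro: 23 − 7 = 16.
Zhou wins the head-to-head 16–7.

Zhou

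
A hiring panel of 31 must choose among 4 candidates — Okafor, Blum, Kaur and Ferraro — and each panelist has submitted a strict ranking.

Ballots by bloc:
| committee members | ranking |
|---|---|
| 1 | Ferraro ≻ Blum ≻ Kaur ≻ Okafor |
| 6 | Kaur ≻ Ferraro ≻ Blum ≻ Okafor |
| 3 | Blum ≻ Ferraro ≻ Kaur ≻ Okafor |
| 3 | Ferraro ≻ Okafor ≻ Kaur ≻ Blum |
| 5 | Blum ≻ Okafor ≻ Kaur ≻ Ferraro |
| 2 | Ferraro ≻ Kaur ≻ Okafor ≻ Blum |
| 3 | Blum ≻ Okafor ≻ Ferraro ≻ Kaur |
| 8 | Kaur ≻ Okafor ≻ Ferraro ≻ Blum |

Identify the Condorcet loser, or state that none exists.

none

Pairwise majorities:
Okafor–Blum: Blum 18–13.
Okafor vs Kaur: 11 to 20, Kaur.
Okafor vs Ferraro: 5+3+8 = 16 for Okafor, 15 for Ferraro — Okafor by 16–15.
Blum vs Kaur: 1+3+5+3 = 12 for Blum, 19 for Kaur — Kaur by 19–12.
Blum vs Ferraro: Ferraro, 20–11.
Kaur vs Ferraro: Kaur preferred on 6+5+8 = 19 ballots; Kaur wins 19–12.
No candidate is winless: Okafor beats Ferraro; Blum beats Okafor; Kaur beats Okafor; Ferraro beats Blum. There is no Condorcet loser.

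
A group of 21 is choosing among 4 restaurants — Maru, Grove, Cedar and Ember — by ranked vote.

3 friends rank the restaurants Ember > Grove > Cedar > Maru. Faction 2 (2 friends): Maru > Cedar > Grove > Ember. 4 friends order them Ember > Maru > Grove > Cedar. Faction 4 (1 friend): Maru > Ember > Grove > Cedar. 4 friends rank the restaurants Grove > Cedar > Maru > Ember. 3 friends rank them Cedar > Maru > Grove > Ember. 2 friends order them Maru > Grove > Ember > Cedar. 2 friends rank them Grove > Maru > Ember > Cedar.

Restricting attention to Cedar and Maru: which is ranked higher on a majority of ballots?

Ballots ranking Cedar above Maru: 3 + 4 + 3 = 10.
Ballots ranking Maru above Cedar: 21 − 10 = 11.
Maru wins the head-to-head 11–10.

Maru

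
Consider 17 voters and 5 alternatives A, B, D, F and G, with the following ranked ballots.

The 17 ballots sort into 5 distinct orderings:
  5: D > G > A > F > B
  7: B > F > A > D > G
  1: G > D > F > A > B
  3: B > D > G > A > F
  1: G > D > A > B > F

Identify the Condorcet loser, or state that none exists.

Pairwise majorities:
A vs B: A preferred on 5+1+1 = 7 ballots; B wins 10–7.
A–D: D 10–7.
A vs F: A preferred on 5+3+1 = 9 ballots; A wins 9–8.
A vs G: 7 to 10, G.
B vs D: B preferred on 7+3 = 10 ballots; B wins 10–7.
B vs F: B is ranked higher on 7+3+1 = 11 ballots, F on 6. B wins 11–6.
B vs G: B preferred on 7+3 = 10 ballots; B wins 10–7.
D vs F: D, 10–7.
D vs G: D wins 15–2.
F–G: G 10–7.
F loses to every other alternative — it is the Condorcet loser.

F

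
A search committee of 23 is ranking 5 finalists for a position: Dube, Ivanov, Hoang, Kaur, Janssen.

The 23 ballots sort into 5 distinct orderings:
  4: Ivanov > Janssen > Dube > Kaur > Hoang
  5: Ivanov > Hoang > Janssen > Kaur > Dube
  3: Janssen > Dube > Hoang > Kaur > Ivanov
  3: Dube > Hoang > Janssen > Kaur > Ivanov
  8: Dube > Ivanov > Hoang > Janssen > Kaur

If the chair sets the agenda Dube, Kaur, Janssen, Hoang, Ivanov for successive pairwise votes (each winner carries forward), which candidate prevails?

Round 1: Dube vs Kaur — 18–5, Dube advances.
Round 2: Dube vs Janssen — 11–12, Janssen advances.
Round 3: Janssen vs Hoang — 7–16, Hoang advances.
Round 4: Hoang vs Ivanov — 6–17, Ivanov advances.
The agenda winner is Ivanov.

Ivanov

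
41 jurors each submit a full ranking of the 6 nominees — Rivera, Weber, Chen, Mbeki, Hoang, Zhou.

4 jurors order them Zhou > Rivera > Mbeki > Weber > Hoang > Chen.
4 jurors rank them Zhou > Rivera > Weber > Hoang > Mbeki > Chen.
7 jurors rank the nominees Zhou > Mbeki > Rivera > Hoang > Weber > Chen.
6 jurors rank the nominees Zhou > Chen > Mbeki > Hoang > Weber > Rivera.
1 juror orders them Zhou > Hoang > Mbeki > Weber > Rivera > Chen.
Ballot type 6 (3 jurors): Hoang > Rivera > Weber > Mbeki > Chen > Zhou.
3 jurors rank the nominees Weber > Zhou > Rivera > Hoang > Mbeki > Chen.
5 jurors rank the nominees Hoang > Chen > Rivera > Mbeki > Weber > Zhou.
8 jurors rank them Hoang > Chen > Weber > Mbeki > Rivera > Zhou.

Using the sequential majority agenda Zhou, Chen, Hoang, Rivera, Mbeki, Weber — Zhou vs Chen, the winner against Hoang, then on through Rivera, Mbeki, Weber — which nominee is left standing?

Zhou

Round 1: Zhou vs Chen — 25–16, Zhou advances.
Round 2: Zhou vs Hoang — 25–16, Zhou advances.
Round 3: Zhou vs Rivera — 25–16, Zhou advances.
Round 4: Zhou vs Mbeki — 25–16, Zhou advances.
Round 5: Zhou vs Weber — 22–19, Zhou advances.
The agenda winner is Zhou.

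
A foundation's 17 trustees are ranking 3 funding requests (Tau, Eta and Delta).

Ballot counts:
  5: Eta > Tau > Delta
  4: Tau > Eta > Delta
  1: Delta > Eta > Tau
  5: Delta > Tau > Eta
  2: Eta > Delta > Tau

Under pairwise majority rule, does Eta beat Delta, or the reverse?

Ballots ranking Eta above Delta: 5 + 4 + 2 = 11.
Ballots ranking Delta above Eta: 17 − 11 = 6.
Eta wins the head-to-head 11–6.

Eta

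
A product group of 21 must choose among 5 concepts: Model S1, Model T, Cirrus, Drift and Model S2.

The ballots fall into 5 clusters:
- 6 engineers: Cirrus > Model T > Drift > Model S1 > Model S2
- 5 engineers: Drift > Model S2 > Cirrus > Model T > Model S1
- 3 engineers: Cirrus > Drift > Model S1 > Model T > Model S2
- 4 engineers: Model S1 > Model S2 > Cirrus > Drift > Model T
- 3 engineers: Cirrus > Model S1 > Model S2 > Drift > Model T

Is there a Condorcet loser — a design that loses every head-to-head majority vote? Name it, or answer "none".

none

Head-to-head results (21 engineers):
Model S1 vs Model T: Model T wins 11–10.
Model S1 vs Cirrus: 4 to 17, Cirrus.
Model S1–Drift: Drift 14–7.
Model S1 vs Model S2: 6+3+4+3 = 16 for Model S1, 5 for Model S2 — Model S1 by 16–5.
Model T vs Cirrus: Cirrus wins 21–0.
Model T vs Drift: 6 to 15, Drift.
Model T–Model S2: Model S2 12–9.
Cirrus vs Drift: Cirrus wins 16–5.
Cirrus vs Model S2: Cirrus is ranked higher on 6+3+3 = 12 ballots, Model S2 on 9. Cirrus wins 12–9.
Drift vs Model S2: Drift wins 14–7.
No design is winless: Model S1 beats Model S2; Model T beats Model S1; Cirrus beats Model S1; Drift beats Model S1; Model S2 beats Model T. There is no Condorcet loser.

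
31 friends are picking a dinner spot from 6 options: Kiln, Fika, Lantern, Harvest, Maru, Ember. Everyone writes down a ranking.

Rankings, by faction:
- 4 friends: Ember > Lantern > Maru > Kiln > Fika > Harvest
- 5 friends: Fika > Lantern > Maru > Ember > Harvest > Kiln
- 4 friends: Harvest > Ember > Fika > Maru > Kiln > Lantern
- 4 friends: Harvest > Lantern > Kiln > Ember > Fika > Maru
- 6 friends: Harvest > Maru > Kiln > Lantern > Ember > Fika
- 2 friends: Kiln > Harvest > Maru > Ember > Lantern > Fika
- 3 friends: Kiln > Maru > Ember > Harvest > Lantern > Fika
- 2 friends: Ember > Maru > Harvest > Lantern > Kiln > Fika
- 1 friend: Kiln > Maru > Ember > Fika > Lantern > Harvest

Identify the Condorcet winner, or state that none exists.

Check each pair by majority over 31 ballots:
Kiln vs Fika: Kiln wins 22–9.
Kiln vs Lantern: Kiln preferred on 4+6+2+3+1 = 16 ballots; Kiln wins 16–15.
Kiln vs Harvest: Kiln preferred on 4+2+3+1 = 10 ballots; Harvest wins 21–10.
Kiln vs Maru: 10 to 21, Maru.
Kiln vs Ember: Kiln is ranked higher on 4+6+2+3+1 = 16 ballots, Ember on 15. Kiln wins 16–15.
Fika vs Lantern: Fika is ranked higher on 5+4+1 = 10 ballots, Lantern on 21. Lantern wins 21–10.
Fika vs Harvest: Fika preferred on 4+5+1 = 10 ballots; Harvest wins 21–10.
Fika vs Maru: Maru, 18–13.
Fika vs Ember: Fika is ranked higher on 5 ballots, Ember on 26. Ember wins 26–5.
Lantern vs Harvest: 10 to 21, Harvest.
Lantern vs Maru: Maru, 18–13.
Lantern vs Ember: Lantern is ranked higher on 5+4+6 = 15 ballots, Ember on 16. Ember wins 16–15.
Harvest–Maru: Harvest 16–15.
Harvest vs Ember: Harvest, 16–15.
Maru vs Ember: Maru wins 17–14.
Only Harvest has no losses; Harvest is the Condorcet winner.

Harvest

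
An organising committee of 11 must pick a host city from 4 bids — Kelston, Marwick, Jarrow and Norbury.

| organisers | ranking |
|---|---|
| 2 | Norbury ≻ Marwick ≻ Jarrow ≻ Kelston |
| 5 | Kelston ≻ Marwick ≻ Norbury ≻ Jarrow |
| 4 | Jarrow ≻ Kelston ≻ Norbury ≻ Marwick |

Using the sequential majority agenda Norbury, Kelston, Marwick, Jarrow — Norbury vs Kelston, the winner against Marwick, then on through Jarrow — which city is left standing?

Jarrow

Round 1: Norbury vs Kelston — 2–9, Kelston advances.
Round 2: Kelston vs Marwick — 9–2, Kelston advances.
Round 3: Kelston vs Jarrow — 5–6, Jarrow advances.
The agenda winner is Jarrow.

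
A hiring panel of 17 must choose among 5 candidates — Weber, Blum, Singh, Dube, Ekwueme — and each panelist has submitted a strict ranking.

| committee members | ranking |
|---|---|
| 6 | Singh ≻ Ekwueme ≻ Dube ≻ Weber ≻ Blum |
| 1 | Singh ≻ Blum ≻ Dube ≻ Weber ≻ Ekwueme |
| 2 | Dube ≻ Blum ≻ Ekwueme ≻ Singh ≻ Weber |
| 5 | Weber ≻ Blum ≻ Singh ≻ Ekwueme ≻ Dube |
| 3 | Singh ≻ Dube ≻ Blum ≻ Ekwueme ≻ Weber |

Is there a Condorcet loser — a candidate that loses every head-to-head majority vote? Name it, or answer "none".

Head-to-head results (17 committee members):
Weber–Blum: Weber 11–6.
Weber vs Singh: Singh wins 12–5.
Weber vs Dube: Dube, 12–5.
Weber vs Ekwueme: 6 to 11, Ekwueme.
Blum vs Singh: Singh wins 10–7.
Blum vs Dube: Dube, 11–6.
Blum vs Ekwueme: 1+2+5+3 = 11 for Blum, 6 for Ekwueme — Blum by 11–6.
Singh–Dube: Singh 15–2.
Singh–Ekwueme: Singh 15–2.
Dube vs Ekwueme: Dube is ranked higher on 1+2+3 = 6 ballots, Ekwueme on 11. Ekwueme wins 11–6.
Every candidate wins at least one matchup (Weber beats Blum; Blum beats Ekwueme; Singh beats Weber; Dube beats Weber; Ekwueme beats Weber), so there is no Condorcet loser.

none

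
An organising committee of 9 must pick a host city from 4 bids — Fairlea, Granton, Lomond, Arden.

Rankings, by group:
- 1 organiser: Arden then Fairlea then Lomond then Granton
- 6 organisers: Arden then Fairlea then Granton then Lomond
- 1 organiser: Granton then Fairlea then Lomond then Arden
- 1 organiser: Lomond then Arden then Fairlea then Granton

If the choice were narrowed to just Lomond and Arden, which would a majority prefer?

Arden

Ballots ranking Lomond above Arden: 1 + 1 = 2.
Ballots ranking Arden above Lomond: 9 − 2 = 7.
Arden wins the head-to-head 7–2.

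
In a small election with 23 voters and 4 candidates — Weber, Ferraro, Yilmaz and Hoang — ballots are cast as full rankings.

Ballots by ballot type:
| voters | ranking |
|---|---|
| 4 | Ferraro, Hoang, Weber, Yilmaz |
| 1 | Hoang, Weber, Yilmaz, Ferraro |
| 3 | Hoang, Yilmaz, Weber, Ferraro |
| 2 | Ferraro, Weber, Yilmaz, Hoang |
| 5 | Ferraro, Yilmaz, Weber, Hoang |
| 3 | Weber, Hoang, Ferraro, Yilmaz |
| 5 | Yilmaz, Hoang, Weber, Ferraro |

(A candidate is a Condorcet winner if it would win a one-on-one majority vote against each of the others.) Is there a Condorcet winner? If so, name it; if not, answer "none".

Check each pair by majority over 23 ballots:
Weber vs Ferraro: Weber preferred on 1+3+3+5 = 12 ballots; Weber wins 12–11.
Weber vs Yilmaz: 10 to 13, Yilmaz.
Weber vs Hoang: Weber preferred on 2+5+3 = 10 ballots; Hoang wins 13–10.
Ferraro vs Yilmaz: 14 to 9, Ferraro.
Ferraro vs Hoang: 4+2+5 = 11 for Ferraro, 12 for Hoang — Hoang by 12–11.
Yilmaz vs Hoang: 12 to 11, Yilmaz.
Every candidate loses at least once (Weber loses to Yilmaz; Ferraro loses to Weber; Yilmaz loses to Ferraro; Hoang loses to Yilmaz). The majority relation contains the cycle Weber → Ferraro → Yilmaz → Weber, so there is no Condorcet winner.

none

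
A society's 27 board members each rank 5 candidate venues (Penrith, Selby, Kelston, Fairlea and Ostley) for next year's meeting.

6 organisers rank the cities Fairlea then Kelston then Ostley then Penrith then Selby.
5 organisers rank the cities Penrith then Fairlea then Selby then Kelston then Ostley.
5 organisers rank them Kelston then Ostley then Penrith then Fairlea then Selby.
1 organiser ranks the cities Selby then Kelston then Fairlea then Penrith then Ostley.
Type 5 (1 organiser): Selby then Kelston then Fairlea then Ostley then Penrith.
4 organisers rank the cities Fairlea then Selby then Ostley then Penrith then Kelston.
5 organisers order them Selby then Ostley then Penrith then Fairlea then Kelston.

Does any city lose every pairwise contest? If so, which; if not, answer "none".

Head-to-head results (27 organisers):
Penrith vs Selby: 6+5+5 = 16 for Penrith, 11 for Selby — Penrith by 16–11.
Penrith vs Kelston: Penrith is ranked higher on 5+4+5 = 14 ballots, Kelston on 13. Penrith wins 14–13.
Penrith vs Fairlea: Penrith wins 15–12.
Penrith vs Ostley: Ostley, 21–6.
Selby vs Kelston: Selby is ranked higher on 5+1+1+4+5 = 16 ballots, Kelston on 11. Selby wins 16–11.
Selby–Fairlea: Fairlea 20–7.
Selby–Ostley: Selby 16–11.
Kelston vs Fairlea: Kelston preferred on 5+1+1 = 7 ballots; Fairlea wins 20–7.
Kelston vs Ostley: 18 to 9, Kelston.
Fairlea vs Ostley: Fairlea, 17–10.
Each city has at least one pairwise win (Penrith beats Selby; Selby beats Kelston; Kelston beats Ostley; Fairlea beats Selby; Ostley beats Penrith) — no Condorcet loser.

none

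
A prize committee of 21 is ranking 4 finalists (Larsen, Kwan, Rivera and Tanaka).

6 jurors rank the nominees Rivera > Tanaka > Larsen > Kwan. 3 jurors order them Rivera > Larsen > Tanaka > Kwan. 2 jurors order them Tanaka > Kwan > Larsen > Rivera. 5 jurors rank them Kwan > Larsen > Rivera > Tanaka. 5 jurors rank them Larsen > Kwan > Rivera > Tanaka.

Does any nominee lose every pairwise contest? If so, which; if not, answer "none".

Head-to-head results (21 jurors):
Larsen vs Kwan: 14 to 7, Larsen.
Larsen vs Rivera: Larsen, 12–9.
Larsen vs Tanaka: Larsen is ranked higher on 3+5+5 = 13 ballots, Tanaka on 8. Larsen wins 13–8.
Kwan vs Rivera: Kwan wins 12–9.
Kwan vs Tanaka: Kwan preferred on 5+5 = 10 ballots; Tanaka wins 11–10.
Rivera vs Tanaka: 19 to 2, Rivera.
No nominee is winless: Larsen beats Kwan; Kwan beats Rivera; Rivera beats Tanaka; Tanaka beats Kwan. There is no Condorcet loser.

none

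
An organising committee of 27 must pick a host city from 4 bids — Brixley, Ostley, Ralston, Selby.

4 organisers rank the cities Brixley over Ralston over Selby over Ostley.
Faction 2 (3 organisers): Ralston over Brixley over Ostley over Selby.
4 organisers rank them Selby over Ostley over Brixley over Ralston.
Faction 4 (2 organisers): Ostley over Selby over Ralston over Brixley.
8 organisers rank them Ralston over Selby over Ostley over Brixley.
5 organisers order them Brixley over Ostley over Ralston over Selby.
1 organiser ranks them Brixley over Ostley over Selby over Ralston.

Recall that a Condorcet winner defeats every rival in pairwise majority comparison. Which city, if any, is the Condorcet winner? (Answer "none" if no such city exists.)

Pairwise majorities:
Brixley vs Ostley: Ostley wins 14–13.
Brixley vs Ralston: Brixley, 14–13.
Brixley–Selby: Selby 14–13.
Ostley vs Ralston: Ralston wins 15–12.
Ostley vs Selby: Selby wins 16–11.
Ralston vs Selby: Ralston, 20–7.
Each city drops at least one matchup (Brixley loses to Ostley; Ostley loses to Ralston; Ralston loses to Brixley; Selby loses to Ralston); the cycle Brixley → Ralston → Ostley → Brixley rules out a Condorcet winner.

none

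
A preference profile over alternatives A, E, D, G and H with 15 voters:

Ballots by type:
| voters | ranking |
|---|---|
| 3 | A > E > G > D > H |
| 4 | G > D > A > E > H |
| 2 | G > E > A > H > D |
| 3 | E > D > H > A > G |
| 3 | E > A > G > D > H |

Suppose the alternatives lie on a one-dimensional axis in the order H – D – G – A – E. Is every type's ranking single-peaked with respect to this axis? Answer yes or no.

Axis positions: H=1, D=2, G=3, A=4, E=5.
Type 1 (peak A at position 4): ranking walks positions 4-5-3-2-1, expanding outward from the peak — single-peaked.
Type 2 (peak G at position 3): ranking walks positions 3-2-4-5-1, expanding outward from the peak — single-peaked.
Type 3: ranking walks positions 3-5-4-1-2; E is ranked above A even though A lies between E and the peak G on the axis — preferences dip and rise again. Not single-peaked.
Type 4: ranking walks positions 5-2-1-4-3; D is ranked above A even though A lies between D and the peak E on the axis — preferences dip and rise again. Not single-peaked.
Type 5 (peak E at position 5): ranking walks positions 5-4-3-2-1, expanding outward from the peak — single-peaked.
Type 3 violates single-peakedness, so the profile is not single-peaked on this axis.

no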